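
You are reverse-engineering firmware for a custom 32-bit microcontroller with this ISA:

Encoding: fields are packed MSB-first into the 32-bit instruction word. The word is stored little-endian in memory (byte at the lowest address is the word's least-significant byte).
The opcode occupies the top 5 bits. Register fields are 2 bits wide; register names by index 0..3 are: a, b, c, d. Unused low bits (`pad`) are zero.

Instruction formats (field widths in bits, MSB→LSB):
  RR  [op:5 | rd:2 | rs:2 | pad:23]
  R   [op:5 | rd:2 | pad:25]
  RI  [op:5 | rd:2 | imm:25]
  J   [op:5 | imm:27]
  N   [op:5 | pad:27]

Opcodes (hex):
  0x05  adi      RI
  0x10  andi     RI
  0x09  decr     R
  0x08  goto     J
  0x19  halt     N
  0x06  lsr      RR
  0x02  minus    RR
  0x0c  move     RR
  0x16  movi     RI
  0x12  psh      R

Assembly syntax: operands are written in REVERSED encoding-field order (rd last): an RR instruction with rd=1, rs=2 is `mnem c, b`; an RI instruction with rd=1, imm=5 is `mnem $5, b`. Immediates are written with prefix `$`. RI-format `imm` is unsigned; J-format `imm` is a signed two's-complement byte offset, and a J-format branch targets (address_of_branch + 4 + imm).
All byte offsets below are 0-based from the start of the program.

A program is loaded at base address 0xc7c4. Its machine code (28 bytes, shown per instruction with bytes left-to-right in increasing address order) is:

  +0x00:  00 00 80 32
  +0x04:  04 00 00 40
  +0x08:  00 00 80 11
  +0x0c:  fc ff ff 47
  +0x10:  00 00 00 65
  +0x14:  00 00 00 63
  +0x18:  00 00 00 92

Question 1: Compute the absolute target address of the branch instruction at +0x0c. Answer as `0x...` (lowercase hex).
+0x0c: fc ff ff 47 ⇒ word 0x47fffffc (little)
  opcode bits[31:27]=0x8: goto/J
  [26:0] imm=134217724 (s27→-4) = $-4
  target = base 0xc7c4 + off 0x0c + 4 + imm -4 = 0xc7d0

0xc7d0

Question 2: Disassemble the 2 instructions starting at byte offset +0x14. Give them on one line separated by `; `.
[14] 00 00 00 63 → 0x63000000
  opcode bits[31:27]=0xc: move/RR
  rd: (w>>25)&0x3=0x1 → b
  rs: (w>>23)&0x3=0x2 → c
[18] 00 00 00 92 → 0x92000000
  opcode bits[31:27]=0x12: psh/R
  rd: (w>>25)&0x3=0x1 → b

move c, b; psh b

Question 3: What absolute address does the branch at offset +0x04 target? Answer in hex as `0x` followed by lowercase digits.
+0x04: 04 00 00 40 ⇒ word 0x40000004 (little)
  opcode bits[31:27]=0x8: goto/J
  imm@[26:0]=0x4 ⇒ $4
  target = base 0xc7c4 + off 0x04 + 4 + imm 4 = 0xc7d0

0xc7d0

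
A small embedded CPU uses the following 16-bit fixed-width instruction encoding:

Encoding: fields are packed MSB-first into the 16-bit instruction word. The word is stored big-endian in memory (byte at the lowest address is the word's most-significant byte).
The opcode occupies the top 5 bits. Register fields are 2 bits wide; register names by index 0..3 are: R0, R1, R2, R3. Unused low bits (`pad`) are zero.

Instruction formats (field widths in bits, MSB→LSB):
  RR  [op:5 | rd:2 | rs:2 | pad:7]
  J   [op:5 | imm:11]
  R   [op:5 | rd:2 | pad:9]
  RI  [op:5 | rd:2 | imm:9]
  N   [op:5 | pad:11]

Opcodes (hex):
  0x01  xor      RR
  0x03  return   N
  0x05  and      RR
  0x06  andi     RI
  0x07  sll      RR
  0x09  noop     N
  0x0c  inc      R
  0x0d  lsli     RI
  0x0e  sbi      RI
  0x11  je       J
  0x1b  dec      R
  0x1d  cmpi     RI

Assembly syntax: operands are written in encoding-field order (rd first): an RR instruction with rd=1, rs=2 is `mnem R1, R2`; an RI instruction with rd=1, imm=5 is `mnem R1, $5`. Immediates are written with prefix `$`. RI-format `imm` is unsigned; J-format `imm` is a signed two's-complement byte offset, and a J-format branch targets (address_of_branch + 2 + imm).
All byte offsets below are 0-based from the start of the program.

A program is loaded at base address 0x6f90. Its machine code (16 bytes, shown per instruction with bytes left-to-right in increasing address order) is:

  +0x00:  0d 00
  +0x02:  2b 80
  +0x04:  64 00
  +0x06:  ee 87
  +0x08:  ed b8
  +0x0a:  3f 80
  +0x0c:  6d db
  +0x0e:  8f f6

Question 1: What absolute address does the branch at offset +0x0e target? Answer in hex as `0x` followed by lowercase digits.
+0x0e: 8f f6 ⇒ word 0x8ff6 (big)
  op=0x8ff6>>11=0x11 ⇒ je (J)
  [10:0] imm=2038 (s11→-10) = $-10
  target = base 0x6f90 + off 0x0e + 2 + imm -10 = 0x6f96

0x6f96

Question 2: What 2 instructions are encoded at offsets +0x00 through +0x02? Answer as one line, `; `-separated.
xor R2, R2; and R1, R3

+0x00: 0d 00 ⇒ word 0x0d00 (big)
  top 5b → 0x1 → xor [RR]
  rd: (w>>9)&0x3=0x2 → R2
  rs: (w>>7)&0x3=0x2 → R2
+0x02: 2b 80 ⇒ word 0x2b80 (big)
  top 5b → 0x5 → and [RR]
  rd: (w>>9)&0x3=0x1 → R1
  rs: (w>>7)&0x3=0x3 → R3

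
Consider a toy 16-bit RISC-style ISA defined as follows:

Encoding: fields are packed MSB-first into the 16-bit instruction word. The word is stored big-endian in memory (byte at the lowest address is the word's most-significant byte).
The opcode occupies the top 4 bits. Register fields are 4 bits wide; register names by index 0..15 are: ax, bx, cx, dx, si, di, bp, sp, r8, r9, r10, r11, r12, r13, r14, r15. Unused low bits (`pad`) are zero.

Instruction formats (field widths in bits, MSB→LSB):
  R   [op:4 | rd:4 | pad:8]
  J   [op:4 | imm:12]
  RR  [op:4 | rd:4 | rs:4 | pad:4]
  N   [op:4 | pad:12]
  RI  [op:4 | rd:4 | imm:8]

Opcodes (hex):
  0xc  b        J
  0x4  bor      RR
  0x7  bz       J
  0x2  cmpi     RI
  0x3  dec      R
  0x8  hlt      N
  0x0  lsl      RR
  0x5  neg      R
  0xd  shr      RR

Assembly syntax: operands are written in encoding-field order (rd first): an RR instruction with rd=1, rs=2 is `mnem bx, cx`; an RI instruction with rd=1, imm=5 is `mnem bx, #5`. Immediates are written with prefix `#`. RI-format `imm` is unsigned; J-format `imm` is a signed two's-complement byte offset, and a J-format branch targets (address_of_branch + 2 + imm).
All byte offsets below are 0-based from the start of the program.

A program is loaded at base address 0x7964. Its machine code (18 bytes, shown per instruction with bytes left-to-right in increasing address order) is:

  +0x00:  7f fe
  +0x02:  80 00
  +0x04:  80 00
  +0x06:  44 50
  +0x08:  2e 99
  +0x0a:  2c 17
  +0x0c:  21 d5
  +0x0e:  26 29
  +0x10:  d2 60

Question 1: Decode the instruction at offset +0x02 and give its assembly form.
hlt

+0x02: 80 00 ⇒ word 0x8000 (big)
  top 4b → 0x8 → hlt [N]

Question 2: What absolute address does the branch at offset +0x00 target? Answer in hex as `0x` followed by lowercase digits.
+0x00: 7f fe ⇒ word 0x7ffe (big)
  opcode bits[15:12]=0x7: bz/J
  [11:0] imm=4094 (s12→-2) = #-2
  target = base 0x7964 + off 0x00 + 2 + imm -2 = 0x7964

0x7964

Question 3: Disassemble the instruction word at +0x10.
@+10  big-endian(d2 60) = 0xd260
  op=0xd260>>12=0xd ⇒ shr (RR)
  rd: (w>>8)&0xf=0x2 → cx
  rs: (w>>4)&0xf=0x6 → bp

shr cx, bp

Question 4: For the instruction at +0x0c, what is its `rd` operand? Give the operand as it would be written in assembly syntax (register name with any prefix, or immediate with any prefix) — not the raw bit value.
bx

[0c] 21 d5 → 0x21d5
  top 4b → 0x2 → cmpi [RI]
  [11:8] rd=1 = bx
  [7:0] imm=213 = #213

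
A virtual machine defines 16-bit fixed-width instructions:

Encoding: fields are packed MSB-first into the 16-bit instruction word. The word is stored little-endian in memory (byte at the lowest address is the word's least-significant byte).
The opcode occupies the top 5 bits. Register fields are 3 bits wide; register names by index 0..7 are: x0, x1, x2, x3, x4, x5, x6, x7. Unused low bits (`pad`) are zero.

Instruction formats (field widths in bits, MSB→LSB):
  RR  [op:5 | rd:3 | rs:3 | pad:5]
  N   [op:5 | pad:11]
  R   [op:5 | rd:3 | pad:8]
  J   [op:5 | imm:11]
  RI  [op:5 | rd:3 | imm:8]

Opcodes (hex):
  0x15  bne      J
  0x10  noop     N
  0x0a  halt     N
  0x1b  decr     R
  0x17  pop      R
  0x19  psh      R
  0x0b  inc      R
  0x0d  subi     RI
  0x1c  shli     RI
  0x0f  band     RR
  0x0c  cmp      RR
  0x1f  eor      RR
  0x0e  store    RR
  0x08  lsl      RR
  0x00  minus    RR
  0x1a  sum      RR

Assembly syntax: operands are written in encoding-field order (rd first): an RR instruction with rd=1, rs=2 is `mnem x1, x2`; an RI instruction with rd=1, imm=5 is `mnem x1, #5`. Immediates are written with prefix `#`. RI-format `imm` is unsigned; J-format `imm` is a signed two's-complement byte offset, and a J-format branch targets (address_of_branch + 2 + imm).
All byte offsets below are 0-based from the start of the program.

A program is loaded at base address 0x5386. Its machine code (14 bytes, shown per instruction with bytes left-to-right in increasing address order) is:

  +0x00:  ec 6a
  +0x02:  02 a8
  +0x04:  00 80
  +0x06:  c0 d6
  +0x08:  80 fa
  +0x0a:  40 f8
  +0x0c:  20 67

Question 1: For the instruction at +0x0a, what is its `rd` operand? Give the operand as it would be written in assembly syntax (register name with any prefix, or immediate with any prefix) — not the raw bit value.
x0

+0x0a: 40 f8 ⇒ word 0xf840 (little)
  op=0xf840>>11=0x1f ⇒ eor (RR)
  [10:8] rd=0 = x0
  [7:5] rs=2 = x2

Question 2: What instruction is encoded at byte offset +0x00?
+0x00: ec 6a ⇒ word 0x6aec (little)
  opcode bits[15:11]=0xd: subi/RI
  [10:8] rd=2 = x2
  [7:0] imm=236 = #236

subi x2, #236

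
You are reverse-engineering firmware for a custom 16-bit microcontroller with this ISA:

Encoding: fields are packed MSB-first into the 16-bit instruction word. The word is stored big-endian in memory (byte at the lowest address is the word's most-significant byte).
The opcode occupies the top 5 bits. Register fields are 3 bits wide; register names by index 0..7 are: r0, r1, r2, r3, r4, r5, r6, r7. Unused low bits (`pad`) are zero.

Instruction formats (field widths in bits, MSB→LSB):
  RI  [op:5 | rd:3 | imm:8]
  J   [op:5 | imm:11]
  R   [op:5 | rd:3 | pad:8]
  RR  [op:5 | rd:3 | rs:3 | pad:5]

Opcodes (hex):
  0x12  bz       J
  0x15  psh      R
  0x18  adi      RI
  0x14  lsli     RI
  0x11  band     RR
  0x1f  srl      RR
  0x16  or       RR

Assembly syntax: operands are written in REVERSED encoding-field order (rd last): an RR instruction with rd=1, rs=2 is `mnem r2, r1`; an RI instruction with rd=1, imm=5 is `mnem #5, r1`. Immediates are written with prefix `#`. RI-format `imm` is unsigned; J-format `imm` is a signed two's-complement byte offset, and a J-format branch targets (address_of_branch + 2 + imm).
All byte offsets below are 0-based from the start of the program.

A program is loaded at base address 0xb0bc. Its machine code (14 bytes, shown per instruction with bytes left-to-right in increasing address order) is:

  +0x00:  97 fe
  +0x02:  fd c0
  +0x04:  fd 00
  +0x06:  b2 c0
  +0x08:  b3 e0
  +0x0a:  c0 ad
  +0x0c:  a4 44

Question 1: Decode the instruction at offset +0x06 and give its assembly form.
or r6, r2

@+06  big-endian(b2 c0) = 0xb2c0
  top 5b → 0x16 → or [RR]
  rd@[10:8]=0x2 ⇒ r2
  rs@[7:5]=0x6 ⇒ r6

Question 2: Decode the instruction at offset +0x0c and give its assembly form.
[0c] a4 44 → 0xa444
  op=0xa444>>11=0x14 ⇒ lsli (RI)
  rd: (w>>8)&0x7=0x4 → r4
  imm: (w>>0)&0xff=0x44 → #68

lsli #68, r4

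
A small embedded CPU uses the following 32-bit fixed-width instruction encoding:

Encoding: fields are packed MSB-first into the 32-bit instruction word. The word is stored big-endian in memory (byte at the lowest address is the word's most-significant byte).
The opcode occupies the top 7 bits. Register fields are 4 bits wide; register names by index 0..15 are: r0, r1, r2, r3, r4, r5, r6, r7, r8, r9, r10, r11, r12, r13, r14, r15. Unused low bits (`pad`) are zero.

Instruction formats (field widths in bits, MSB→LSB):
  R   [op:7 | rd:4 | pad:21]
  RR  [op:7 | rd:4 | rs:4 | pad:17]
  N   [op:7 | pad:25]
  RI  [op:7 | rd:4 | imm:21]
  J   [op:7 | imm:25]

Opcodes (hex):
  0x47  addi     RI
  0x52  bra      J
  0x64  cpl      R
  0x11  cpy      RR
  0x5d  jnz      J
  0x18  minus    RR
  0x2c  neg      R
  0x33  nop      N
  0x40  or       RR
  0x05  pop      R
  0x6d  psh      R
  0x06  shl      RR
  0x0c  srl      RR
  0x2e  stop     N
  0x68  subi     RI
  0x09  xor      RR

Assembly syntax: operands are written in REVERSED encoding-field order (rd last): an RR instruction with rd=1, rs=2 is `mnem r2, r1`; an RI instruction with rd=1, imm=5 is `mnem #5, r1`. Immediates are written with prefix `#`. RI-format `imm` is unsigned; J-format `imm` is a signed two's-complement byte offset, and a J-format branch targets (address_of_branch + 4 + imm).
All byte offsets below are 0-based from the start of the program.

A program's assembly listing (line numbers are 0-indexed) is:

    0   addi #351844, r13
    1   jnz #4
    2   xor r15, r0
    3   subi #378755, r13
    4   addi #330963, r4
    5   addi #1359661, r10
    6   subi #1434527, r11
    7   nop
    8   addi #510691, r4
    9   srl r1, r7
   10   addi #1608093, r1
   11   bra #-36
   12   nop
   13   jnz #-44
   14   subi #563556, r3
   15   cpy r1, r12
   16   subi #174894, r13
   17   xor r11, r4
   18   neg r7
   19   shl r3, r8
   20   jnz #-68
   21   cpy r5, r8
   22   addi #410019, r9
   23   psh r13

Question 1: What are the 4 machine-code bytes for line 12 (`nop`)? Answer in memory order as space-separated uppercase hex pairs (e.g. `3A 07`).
L12: nop op=0x33:7|pad=0:25 ⇒ 0x66000000 ⇒ big 66 00 00 00

66 00 00 00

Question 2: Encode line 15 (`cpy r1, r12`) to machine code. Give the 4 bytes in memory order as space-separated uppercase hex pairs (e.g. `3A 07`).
line 15 (cpy): pack op=0x11:7|rd=12:4|rs=1:4|pad=0:17 = 0x23820000; big→ 23 82 00 00

23 82 00 00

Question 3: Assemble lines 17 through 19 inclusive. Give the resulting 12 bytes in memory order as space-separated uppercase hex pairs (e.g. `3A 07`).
L17: xor op=0x9:7|rd=4:4|rs=11:4|pad=0:17 ⇒ 0x12960000 ⇒ big 12 96 00 00
L18: neg op=0x2c:7|rd=7:4|pad=0:21 ⇒ 0x58e00000 ⇒ big 58 e0 00 00
L19: shl op=0x6:7|rd=8:4|rs=3:4|pad=0:17 ⇒ 0x0d060000 ⇒ big 0d 06 00 00

12 96 00 00 58 E0 00 00 0D 06 00 00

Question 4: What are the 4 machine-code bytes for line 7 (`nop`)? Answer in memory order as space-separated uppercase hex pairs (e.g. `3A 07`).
line 7 (nop): pack op=0x33:7|pad=0:25 = 0x66000000; big→ 66 00 00 00

66 00 00 00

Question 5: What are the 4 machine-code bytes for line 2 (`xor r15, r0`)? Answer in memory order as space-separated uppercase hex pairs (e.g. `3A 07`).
2. xor fields op=0x9:7|rd=0:4|rs=15:4|pad=0:17 → word 121e0000h → 12 1e 00 00

12 1E 00 00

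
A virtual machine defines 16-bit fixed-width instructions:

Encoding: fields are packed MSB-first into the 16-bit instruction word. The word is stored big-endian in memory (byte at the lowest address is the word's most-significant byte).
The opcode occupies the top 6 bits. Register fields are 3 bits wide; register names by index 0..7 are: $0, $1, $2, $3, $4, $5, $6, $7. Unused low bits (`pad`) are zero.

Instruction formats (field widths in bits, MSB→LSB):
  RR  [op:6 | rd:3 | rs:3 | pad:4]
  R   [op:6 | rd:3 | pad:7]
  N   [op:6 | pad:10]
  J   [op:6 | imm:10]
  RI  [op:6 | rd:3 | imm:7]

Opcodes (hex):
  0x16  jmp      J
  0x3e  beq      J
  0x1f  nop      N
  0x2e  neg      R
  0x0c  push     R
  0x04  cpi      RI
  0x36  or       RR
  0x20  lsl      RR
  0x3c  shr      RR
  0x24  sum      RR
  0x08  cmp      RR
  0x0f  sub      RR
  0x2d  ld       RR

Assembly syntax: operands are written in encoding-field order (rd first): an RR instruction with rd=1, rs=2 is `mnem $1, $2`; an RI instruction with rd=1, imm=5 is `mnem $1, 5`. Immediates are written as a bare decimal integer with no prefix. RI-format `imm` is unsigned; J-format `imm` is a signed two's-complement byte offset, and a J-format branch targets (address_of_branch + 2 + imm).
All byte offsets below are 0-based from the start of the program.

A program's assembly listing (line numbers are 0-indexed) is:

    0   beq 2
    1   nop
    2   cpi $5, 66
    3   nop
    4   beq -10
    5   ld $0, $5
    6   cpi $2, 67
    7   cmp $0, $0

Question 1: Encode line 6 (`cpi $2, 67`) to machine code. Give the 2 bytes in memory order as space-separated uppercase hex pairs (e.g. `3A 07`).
6. cpi fields op=0x4:6|rd=2:3|imm=67:7 → word 1143h → 11 43

11 43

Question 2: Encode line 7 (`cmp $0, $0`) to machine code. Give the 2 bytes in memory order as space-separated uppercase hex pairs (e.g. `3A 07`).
20 00

line 7 (cmp): pack op=0x8:6|rd=0:3|rs=0:3|pad=0:4 = 0x2000; big→ 20 00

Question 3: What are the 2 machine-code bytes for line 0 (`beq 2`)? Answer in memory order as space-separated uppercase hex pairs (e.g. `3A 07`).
F8 02

0. beq fields op=0x3e:6|imm=2:10 → word f802h → f8 02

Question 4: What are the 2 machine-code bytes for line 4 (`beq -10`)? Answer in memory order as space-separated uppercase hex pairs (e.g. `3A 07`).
L4: beq op=0x3e:6|imm=-10:10 ⇒ 0xfbf6 ⇒ big fb f6

FB F6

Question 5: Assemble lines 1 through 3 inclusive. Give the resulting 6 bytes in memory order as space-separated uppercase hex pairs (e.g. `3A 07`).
line 1 (nop): pack op=0x1f:6|pad=0:10 = 0x7c00; big→ 7c 00
line 2 (cpi): pack op=0x4:6|rd=5:3|imm=66:7 = 0x12c2; big→ 12 c2
line 3 (nop): pack op=0x1f:6|pad=0:10 = 0x7c00; big→ 7c 00

7C 00 12 C2 7C 00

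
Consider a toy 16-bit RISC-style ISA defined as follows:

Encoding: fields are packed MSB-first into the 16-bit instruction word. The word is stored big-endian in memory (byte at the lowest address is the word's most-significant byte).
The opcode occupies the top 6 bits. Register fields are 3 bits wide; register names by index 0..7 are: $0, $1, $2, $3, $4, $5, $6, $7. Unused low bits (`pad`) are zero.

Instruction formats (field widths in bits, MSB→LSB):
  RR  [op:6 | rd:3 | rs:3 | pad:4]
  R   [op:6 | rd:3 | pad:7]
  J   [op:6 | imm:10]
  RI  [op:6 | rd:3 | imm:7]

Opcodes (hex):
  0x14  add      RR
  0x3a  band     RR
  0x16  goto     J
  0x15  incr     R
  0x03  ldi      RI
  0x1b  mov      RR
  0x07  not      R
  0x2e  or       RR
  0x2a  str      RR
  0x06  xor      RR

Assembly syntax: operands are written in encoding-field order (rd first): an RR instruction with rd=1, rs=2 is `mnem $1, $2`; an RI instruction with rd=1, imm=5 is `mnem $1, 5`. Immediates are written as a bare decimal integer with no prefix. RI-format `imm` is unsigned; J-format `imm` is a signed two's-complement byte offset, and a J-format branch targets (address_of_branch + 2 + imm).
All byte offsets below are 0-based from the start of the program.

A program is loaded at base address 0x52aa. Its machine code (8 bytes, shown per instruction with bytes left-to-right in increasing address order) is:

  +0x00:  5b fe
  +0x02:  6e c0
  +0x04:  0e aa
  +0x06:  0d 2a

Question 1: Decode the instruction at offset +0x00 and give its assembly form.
goto -2

off 0x00: read 5b fe as big → 0x5bfe
  opcode bits[15:10]=0x16: goto/J
  imm@[9:0]=0x3fe (s10→-2) ⇒ -2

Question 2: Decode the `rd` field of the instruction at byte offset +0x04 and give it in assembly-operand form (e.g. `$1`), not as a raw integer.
[04] 0e aa → 0x0eaa
  opcode bits[15:10]=0x3: ldi/RI
  [9:7] rd=5 = $5
  [6:0] imm=42 = 42

$5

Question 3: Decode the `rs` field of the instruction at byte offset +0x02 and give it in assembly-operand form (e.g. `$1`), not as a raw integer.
[02] 6e c0 → 0x6ec0
  op=0x6ec0>>10=0x1b ⇒ mov (RR)
  rd: (w>>7)&0x7=0x5 → $5
  rs: (w>>4)&0x7=0x4 → $4

$4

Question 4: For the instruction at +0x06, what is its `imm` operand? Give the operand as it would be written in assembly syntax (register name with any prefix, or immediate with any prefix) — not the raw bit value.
42

@+06  big-endian(0d 2a) = 0x0d2a
  top 6b → 0x3 → ldi [RI]
  rd: (w>>7)&0x7=0x2 → $2
  imm: (w>>0)&0x7f=0x2a → 42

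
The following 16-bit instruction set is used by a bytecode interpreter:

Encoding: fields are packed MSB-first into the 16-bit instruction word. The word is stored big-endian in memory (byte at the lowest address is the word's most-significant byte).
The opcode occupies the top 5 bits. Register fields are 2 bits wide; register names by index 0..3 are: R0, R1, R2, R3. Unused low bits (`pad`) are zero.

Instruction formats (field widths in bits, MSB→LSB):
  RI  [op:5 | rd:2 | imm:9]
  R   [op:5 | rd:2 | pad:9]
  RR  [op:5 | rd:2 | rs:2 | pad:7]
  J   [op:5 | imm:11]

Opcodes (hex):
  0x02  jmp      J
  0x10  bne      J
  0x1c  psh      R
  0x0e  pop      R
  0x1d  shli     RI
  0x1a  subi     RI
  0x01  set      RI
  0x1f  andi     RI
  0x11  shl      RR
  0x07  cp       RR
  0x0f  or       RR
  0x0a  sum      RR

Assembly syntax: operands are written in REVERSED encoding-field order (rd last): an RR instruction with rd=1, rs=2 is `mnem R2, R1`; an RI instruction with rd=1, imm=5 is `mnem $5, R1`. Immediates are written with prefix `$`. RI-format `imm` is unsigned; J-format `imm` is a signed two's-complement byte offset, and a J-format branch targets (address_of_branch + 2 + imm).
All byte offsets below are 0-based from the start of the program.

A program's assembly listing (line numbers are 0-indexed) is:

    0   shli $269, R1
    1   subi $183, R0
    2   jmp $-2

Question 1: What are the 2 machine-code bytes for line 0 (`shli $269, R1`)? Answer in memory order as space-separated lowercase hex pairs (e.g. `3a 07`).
line 0 (shli): pack op=0x1d:5|rd=1:2|imm=269:9 = 0xeb0d; big→ eb 0d

eb 0d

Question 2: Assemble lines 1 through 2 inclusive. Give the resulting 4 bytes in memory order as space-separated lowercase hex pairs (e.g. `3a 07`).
d0 b7 17 fe

line 1 (subi): pack op=0x1a:5|rd=0:2|imm=183:9 = 0xd0b7; big→ d0 b7
line 2 (jmp): pack op=0x2:5|imm=-2:11 = 0x17fe; big→ 17 fe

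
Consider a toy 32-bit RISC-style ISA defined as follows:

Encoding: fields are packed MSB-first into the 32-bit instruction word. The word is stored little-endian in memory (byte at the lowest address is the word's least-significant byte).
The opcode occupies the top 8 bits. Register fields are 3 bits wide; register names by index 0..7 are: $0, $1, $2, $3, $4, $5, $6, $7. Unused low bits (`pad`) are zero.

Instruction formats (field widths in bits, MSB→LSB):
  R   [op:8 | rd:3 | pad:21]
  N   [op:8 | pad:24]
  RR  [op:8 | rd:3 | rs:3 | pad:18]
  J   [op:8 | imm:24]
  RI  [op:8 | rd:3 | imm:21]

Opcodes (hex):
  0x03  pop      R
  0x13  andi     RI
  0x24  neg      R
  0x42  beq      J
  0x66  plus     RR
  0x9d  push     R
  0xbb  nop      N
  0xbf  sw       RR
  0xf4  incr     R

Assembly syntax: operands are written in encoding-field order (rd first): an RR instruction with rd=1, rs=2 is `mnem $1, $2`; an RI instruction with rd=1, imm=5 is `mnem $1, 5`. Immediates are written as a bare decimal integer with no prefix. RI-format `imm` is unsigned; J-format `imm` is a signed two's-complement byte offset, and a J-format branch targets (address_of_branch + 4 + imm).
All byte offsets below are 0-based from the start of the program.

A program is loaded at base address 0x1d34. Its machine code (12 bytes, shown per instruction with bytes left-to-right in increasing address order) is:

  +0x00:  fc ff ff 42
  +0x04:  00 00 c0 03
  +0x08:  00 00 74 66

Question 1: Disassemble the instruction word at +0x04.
@+04  little-endian(00 00 c0 03) = 0x03c00000
  op=0x03c00000>>24=0x3 ⇒ pop (R)
  [23:21] rd=6 = $6

pop $6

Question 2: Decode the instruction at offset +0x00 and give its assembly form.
+0x00: fc ff ff 42 ⇒ word 0x42fffffc (little)
  top 8b → 0x42 → beq [J]
  imm@[23:0]=0xfffffc (s24→-4) ⇒ -4

beq -4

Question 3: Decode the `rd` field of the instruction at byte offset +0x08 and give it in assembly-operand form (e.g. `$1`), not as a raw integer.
off 0x08: read 00 00 74 66 as little → 0x66740000
  op=0x66740000>>24=0x66 ⇒ plus (RR)
  rd@[23:21]=0x3 ⇒ $3
  rs@[20:18]=0x5 ⇒ $5

$3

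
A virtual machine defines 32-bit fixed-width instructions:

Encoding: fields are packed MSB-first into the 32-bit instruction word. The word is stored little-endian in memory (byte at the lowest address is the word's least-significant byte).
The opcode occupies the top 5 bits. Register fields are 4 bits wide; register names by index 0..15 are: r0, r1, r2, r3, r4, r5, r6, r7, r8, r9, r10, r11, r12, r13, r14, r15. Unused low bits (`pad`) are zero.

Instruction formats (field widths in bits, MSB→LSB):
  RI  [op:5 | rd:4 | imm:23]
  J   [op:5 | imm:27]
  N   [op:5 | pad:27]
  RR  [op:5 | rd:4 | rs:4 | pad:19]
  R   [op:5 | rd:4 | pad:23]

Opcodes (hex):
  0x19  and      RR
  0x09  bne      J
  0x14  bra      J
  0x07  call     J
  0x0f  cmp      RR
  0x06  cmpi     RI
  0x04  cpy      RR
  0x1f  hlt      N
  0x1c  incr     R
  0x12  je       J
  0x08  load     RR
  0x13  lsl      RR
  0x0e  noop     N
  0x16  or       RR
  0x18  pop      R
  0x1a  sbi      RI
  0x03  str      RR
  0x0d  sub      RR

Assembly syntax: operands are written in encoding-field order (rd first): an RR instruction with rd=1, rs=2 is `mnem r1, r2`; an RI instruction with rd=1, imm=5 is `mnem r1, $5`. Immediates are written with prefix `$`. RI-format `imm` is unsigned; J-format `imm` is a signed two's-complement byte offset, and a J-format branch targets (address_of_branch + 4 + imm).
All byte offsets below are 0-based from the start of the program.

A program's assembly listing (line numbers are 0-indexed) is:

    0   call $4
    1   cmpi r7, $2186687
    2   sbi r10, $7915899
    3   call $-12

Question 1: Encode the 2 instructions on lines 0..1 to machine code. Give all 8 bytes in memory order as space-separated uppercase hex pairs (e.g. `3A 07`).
L0: call op=0x7:5|imm=4:27 ⇒ 0x38000004 ⇒ little 04 00 00 38
L1: cmpi op=0x6:5|rd=7:4|imm=2186687:23 ⇒ 0x33a15dbf ⇒ little bf 5d a1 33

04 00 00 38 BF 5D A1 33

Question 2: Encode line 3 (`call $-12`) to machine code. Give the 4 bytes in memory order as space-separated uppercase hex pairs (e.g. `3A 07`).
F4 FF FF 3F

line 3 (call): pack op=0x7:5|imm=-12:27 = 0x3ffffff4; little→ f4 ff ff 3f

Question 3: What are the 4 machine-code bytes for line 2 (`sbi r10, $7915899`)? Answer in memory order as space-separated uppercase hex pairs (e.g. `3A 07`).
7B C9 78 D5

2. sbi fields op=0x1a:5|rd=10:4|imm=7915899:23 → word d578c97bh → 7b c9 78 d5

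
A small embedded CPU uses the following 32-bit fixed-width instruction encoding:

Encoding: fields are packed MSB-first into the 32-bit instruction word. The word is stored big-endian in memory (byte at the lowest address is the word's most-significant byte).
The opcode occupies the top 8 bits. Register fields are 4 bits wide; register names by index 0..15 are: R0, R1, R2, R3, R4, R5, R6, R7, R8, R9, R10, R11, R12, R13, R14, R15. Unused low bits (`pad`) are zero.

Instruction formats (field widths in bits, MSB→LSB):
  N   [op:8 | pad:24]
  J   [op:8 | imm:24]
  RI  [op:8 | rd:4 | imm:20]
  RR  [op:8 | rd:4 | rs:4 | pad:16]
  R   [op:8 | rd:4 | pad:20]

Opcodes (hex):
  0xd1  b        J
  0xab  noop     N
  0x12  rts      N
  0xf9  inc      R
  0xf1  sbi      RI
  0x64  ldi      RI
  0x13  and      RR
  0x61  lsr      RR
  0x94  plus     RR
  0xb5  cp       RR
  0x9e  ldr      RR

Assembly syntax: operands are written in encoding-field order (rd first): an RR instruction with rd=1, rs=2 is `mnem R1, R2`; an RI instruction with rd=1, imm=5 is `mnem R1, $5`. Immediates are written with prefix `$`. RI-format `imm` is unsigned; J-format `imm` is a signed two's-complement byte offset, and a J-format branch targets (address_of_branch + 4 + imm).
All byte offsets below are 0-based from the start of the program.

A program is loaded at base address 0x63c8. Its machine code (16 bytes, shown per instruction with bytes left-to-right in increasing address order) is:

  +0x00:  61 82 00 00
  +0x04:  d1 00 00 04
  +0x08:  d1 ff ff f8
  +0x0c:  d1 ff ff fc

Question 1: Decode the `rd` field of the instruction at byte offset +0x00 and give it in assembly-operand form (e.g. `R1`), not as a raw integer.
off 0x00: read 61 82 00 00 as big → 0x61820000
  op=0x61820000>>24=0x61 ⇒ lsr (RR)
  rd@[23:20]=0x8 ⇒ R8
  rs@[19:16]=0x2 ⇒ R2

R8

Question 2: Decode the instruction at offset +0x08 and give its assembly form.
b $-8

+0x08: d1 ff ff f8 ⇒ word 0xd1fffff8 (big)
  top 8b → 0xd1 → b [J]
  imm: (w>>0)&0xffffff=0xfffff8 (s24→-8) → $-8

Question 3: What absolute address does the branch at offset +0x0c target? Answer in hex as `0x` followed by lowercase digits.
off 0x0c: read d1 ff ff fc as big → 0xd1fffffc
  opcode bits[31:24]=0xd1: b/J
  imm: (w>>0)&0xffffff=0xfffffc (s24→-4) → $-4
  target = base 0x63c8 + off 0x0c + 4 + imm -4 = 0x63d4

0x63d4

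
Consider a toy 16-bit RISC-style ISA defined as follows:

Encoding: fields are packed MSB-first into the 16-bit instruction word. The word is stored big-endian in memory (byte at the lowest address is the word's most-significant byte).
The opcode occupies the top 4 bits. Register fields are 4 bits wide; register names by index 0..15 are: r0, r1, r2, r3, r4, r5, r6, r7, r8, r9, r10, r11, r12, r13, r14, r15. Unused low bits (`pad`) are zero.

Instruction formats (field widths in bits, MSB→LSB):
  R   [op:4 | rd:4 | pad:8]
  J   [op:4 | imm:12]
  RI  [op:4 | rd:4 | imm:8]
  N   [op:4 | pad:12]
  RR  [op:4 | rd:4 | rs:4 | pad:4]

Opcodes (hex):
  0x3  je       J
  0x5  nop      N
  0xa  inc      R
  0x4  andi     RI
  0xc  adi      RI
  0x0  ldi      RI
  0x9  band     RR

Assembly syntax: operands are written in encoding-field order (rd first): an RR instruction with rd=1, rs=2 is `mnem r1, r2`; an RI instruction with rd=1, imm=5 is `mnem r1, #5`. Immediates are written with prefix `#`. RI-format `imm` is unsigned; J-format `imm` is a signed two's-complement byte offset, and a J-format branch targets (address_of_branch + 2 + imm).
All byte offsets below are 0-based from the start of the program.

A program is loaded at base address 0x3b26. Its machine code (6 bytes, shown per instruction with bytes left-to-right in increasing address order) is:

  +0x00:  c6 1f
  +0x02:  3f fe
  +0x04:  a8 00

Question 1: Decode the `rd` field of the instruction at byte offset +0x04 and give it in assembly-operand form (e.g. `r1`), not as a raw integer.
off 0x04: read a8 00 as big → 0xa800
  opcode bits[15:12]=0xa: inc/R
  rd@[11:8]=0x8 ⇒ r8

r8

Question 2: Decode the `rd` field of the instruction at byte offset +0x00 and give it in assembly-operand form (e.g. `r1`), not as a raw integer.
r6

[00] c6 1f → 0xc61f
  op=0xc61f>>12=0xc ⇒ adi (RI)
  [11:8] rd=6 = r6
  [7:0] imm=31 = #31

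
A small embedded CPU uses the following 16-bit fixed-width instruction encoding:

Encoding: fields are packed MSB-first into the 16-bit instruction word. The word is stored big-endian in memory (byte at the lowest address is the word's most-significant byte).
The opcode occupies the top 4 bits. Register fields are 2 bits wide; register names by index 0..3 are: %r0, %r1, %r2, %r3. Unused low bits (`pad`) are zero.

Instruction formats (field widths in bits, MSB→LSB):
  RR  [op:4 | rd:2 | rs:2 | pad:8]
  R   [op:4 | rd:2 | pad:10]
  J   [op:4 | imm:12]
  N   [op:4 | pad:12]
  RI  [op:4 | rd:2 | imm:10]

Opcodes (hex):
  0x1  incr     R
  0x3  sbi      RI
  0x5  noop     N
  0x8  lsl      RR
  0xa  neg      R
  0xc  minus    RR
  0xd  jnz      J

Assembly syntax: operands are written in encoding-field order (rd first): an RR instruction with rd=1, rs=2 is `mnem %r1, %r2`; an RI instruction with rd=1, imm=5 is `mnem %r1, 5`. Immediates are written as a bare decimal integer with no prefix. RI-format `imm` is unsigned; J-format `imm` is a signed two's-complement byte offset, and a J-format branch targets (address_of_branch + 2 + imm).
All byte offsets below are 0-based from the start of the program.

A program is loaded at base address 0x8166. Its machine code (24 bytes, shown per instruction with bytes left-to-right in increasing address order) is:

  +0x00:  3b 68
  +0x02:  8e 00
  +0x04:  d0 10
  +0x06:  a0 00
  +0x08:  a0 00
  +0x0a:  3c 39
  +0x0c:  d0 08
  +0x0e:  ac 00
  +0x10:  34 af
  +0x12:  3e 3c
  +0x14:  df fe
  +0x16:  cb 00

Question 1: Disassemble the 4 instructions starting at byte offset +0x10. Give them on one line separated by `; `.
sbi %r1, 175; sbi %r3, 572; jnz -2; minus %r2, %r3

off 0x10: read 34 af as big → 0x34af
  top 4b → 0x3 → sbi [RI]
  rd: (w>>10)&0x3=0x1 → %r1
  imm: (w>>0)&0x3ff=0xaf → 175
off 0x12: read 3e 3c as big → 0x3e3c
  top 4b → 0x3 → sbi [RI]
  rd: (w>>10)&0x3=0x3 → %r3
  imm: (w>>0)&0x3ff=0x23c → 572
off 0x14: read df fe as big → 0xdffe
  top 4b → 0xd → jnz [J]
  imm: (w>>0)&0xfff=0xffe (s12→-2) → -2
off 0x16: read cb 00 as big → 0xcb00
  top 4b → 0xc → minus [RR]
  rd: (w>>10)&0x3=0x2 → %r2
  rs: (w>>8)&0x3=0x3 → %r3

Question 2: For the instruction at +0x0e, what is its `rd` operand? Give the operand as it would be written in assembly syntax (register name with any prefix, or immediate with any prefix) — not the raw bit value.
%r3

off 0x0e: read ac 00 as big → 0xac00
  top 4b → 0xa → neg [R]
  rd: (w>>10)&0x3=0x3 → %r3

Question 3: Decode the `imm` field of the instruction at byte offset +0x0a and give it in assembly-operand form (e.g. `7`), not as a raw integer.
57

+0x0a: 3c 39 ⇒ word 0x3c39 (big)
  op=0x3c39>>12=0x3 ⇒ sbi (RI)
  rd: (w>>10)&0x3=0x3 → %r3
  imm: (w>>0)&0x3ff=0x39 → 57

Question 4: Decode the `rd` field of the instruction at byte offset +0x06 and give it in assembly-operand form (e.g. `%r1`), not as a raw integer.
+0x06: a0 00 ⇒ word 0xa000 (big)
  op=0xa000>>12=0xa ⇒ neg (R)
  rd@[11:10]=0x0 ⇒ %r0

%r0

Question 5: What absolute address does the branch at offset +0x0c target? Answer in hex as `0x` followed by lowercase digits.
0x817c

@+0c  big-endian(d0 08) = 0xd008
  opcode bits[15:12]=0xd: jnz/J
  imm: (w>>0)&0xfff=0x8 → 8
  target = base 0x8166 + off 0x0c + 2 + imm 8 = 0x817c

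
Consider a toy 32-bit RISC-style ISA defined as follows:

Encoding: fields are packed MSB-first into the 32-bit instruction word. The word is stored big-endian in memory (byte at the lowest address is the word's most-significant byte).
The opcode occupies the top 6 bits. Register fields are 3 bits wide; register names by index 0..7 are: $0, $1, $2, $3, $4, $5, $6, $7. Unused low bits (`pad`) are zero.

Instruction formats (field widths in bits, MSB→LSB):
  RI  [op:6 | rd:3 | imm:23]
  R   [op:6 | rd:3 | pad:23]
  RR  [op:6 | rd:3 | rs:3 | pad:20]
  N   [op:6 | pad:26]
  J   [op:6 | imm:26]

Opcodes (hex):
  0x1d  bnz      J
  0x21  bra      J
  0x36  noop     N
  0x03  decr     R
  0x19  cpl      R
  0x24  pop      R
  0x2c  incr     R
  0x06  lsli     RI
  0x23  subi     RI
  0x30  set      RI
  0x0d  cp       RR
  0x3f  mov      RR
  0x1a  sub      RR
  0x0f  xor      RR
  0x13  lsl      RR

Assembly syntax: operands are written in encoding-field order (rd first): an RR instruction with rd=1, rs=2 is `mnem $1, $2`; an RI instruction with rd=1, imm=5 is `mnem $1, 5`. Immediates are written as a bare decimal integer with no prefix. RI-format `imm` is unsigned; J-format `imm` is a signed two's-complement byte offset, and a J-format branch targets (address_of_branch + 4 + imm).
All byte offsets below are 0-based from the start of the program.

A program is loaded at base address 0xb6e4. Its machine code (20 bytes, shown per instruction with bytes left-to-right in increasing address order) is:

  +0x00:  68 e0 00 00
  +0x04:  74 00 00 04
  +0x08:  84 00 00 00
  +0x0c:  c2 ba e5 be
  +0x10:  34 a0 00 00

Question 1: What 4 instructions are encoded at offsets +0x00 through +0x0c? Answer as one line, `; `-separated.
sub $1, $6; bnz 4; bra 0; set $5, 3859902

@+00  big-endian(68 e0 00 00) = 0x68e00000
  top 6b → 0x1a → sub [RR]
  [25:23] rd=1 = $1
  [22:20] rs=6 = $6
@+04  big-endian(74 00 00 04) = 0x74000004
  top 6b → 0x1d → bnz [J]
  [25:0] imm=4 = 4
@+08  big-endian(84 00 00 00) = 0x84000000
  top 6b → 0x21 → bra [J]
  [25:0] imm=0 = 0
@+0c  big-endian(c2 ba e5 be) = 0xc2bae5be
  top 6b → 0x30 → set [RI]
  [25:23] rd=5 = $5
  [22:0] imm=3859902 = 3859902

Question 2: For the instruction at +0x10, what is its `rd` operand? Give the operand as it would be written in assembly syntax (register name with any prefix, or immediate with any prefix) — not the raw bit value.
$1

off 0x10: read 34 a0 00 00 as big → 0x34a00000
  op=0x34a00000>>26=0xd ⇒ cp (RR)
  rd: (w>>23)&0x7=0x1 → $1
  rs: (w>>20)&0x7=0x2 → $2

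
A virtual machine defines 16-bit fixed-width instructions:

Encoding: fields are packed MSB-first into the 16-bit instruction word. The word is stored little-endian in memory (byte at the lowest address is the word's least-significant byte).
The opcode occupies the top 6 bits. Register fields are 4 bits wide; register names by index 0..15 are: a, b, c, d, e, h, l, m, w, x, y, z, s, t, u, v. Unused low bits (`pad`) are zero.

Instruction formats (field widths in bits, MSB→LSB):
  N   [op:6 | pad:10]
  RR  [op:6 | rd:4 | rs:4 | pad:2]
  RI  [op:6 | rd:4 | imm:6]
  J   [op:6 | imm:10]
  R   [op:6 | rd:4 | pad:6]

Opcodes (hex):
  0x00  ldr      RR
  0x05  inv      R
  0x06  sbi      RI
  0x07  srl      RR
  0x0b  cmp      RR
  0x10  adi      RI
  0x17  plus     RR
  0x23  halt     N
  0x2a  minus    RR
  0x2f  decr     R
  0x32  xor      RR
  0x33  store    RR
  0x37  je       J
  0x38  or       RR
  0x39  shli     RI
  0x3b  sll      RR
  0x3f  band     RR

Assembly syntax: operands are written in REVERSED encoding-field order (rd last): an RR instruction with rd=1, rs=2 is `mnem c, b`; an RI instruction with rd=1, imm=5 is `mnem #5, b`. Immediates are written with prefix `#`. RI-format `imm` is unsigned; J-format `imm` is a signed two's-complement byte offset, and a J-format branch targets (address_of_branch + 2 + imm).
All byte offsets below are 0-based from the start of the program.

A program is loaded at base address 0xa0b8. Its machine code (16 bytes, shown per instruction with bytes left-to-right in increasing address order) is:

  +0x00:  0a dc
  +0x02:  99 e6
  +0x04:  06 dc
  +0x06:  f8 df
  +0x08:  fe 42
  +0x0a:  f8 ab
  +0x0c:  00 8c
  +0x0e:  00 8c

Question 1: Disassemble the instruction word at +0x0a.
minus u, v

@+0a  little-endian(f8 ab) = 0xabf8
  top 6b → 0x2a → minus [RR]
  rd@[9:6]=0xf ⇒ v
  rs@[5:2]=0xe ⇒ u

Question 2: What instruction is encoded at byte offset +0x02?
shli #25, y

@+02  little-endian(99 e6) = 0xe699
  op=0xe699>>10=0x39 ⇒ shli (RI)
  rd: (w>>6)&0xf=0xa → y
  imm: (w>>0)&0x3f=0x19 → #25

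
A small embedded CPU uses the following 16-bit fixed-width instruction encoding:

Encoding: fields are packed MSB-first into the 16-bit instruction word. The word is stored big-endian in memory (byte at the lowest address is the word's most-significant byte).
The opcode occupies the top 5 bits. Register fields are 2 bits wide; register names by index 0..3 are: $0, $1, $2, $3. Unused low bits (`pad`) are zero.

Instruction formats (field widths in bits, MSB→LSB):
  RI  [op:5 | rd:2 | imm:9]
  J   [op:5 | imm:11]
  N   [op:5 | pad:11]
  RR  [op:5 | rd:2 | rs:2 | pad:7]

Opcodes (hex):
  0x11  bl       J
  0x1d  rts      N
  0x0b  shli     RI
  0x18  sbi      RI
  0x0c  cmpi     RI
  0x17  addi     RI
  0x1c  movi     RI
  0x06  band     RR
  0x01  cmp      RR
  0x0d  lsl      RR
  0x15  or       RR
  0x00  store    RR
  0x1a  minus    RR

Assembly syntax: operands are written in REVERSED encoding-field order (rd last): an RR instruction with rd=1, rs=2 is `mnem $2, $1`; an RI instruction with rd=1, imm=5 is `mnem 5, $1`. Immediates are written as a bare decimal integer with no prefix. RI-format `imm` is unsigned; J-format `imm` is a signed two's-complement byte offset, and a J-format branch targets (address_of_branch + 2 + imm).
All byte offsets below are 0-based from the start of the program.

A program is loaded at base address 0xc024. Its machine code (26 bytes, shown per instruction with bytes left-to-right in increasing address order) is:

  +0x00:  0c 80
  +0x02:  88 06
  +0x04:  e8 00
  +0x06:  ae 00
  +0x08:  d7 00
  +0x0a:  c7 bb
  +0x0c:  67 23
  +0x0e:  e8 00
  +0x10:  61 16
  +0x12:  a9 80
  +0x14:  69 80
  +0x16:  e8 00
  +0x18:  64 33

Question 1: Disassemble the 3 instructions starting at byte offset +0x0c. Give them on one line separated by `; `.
[0c] 67 23 → 0x6723
  op=0x6723>>11=0xc ⇒ cmpi (RI)
  rd@[10:9]=0x3 ⇒ $3
  imm@[8:0]=0x123 ⇒ 291
[0e] e8 00 → 0xe800
  op=0xe800>>11=0x1d ⇒ rts (N)
[10] 61 16 → 0x6116
  op=0x6116>>11=0xc ⇒ cmpi (RI)
  rd@[10:9]=0x0 ⇒ $0
  imm@[8:0]=0x116 ⇒ 278

cmpi 291, $3; rts; cmpi 278, $0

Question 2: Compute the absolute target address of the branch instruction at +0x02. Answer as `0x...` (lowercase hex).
+0x02: 88 06 ⇒ word 0x8806 (big)
  op=0x8806>>11=0x11 ⇒ bl (J)
  imm@[10:0]=0x6 ⇒ 6
  target = base 0xc024 + off 0x02 + 2 + imm 6 = 0xc02e

0xc02e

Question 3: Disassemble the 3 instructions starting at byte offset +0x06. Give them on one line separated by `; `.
@+06  big-endian(ae 00) = 0xae00
  top 5b → 0x15 → or [RR]
  [10:9] rd=3 = $3
  [8:7] rs=0 = $0
@+08  big-endian(d7 00) = 0xd700
  top 5b → 0x1a → minus [RR]
  [10:9] rd=3 = $3
  [8:7] rs=2 = $2
@+0a  big-endian(c7 bb) = 0xc7bb
  top 5b → 0x18 → sbi [RI]
  [10:9] rd=3 = $3
  [8:0] imm=443 = 443

or $0, $3; minus $2, $3; sbi 443, $3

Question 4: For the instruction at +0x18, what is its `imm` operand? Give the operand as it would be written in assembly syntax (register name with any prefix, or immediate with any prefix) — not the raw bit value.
51

[18] 64 33 → 0x6433
  op=0x6433>>11=0xc ⇒ cmpi (RI)
  [10:9] rd=2 = $2
  [8:0] imm=51 = 51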